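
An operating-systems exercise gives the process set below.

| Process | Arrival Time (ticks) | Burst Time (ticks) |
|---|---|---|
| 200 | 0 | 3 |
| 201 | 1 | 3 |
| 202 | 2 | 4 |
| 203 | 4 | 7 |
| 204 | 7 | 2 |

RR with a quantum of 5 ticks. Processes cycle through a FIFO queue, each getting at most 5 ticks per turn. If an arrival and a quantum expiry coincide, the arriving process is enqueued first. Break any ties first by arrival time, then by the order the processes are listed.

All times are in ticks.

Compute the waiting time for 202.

4

Schedule: | 200 0-3 | 201 3-6 | 202 6-10 | 203 10-15 | 204 15-17 | 203 17-19 |
Completion: 200=3  201=6  202=10  203=19  204=17
Turnaround (C−A): 200=3  201=5  202=8  203=15  204=10
Waiting(202) = turnaround − burst = 8 − 4 = 4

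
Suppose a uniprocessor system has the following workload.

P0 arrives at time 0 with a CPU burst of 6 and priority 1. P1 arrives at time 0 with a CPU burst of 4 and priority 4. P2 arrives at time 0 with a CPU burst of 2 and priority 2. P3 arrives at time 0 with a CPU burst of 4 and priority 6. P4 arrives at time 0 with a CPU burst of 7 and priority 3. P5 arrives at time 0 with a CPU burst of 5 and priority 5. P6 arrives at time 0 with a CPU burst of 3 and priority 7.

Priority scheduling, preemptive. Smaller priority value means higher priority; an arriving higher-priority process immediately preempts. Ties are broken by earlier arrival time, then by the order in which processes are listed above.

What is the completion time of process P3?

28

Timeline: | P0 0-6 | P2 6-8 | P4 8-15 | P1 15-19 | P5 19-24 | P3 24-28 | P6 28-31 |
Completion: P0=6  P1=19  P2=8  P3=28  P4=15  P5=24  P6=31
Turnaround (C−A): P0=6  P1=19  P2=8  P3=28  P4=15  P5=24  P6=31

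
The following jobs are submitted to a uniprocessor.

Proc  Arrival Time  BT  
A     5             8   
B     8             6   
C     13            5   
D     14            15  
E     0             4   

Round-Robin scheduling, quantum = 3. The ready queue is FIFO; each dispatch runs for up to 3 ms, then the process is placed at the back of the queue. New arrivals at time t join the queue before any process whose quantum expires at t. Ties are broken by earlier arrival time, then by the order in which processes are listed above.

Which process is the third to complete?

A

Schedule: | E 0-4 | idle 4-5 | A 5-8 | B 8-11 | A 11-14 | B 14-17 | C 17-20 | D 20-23 | A 23-25 | C 25-27 | D 27-39 |
Completion: A=25  B=17  C=27  D=39  E=4
Turnaround (C−A): A=20  B=9  C=14  D=25  E=4
Finish order: E → B → A → C → D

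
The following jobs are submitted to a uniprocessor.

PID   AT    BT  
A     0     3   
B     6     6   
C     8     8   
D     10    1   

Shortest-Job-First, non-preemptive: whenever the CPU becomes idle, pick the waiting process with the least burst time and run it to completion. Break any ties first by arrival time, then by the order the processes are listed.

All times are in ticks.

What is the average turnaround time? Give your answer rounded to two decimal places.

Gantt: | A 0-3 | idle 3-6 | B 6-12 | D 12-13 | C 13-21 |
Completion: A=3  B=12  C=21  D=13
Turnaround times: A=3, B=6, C=13, D=3
Average turnaround = (3+6+13+3) / 4 = 25/4 = 6.25

6.25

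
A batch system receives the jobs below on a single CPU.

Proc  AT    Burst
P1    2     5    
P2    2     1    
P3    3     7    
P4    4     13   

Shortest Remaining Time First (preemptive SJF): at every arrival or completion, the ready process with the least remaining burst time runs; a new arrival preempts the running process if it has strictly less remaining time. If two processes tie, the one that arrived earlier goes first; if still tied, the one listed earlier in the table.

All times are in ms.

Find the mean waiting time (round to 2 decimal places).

Schedule: | idle 0-2 | P2 2-3 | P1 3-8 | P3 8-15 | P4 15-28 |
Completion: P1=8  P2=3  P3=15  P4=28
Waiting times: P1=1, P2=0, P3=5, P4=11
Average waiting = (1+0+5+11) / 4 = 17/4 = 4.25

4.25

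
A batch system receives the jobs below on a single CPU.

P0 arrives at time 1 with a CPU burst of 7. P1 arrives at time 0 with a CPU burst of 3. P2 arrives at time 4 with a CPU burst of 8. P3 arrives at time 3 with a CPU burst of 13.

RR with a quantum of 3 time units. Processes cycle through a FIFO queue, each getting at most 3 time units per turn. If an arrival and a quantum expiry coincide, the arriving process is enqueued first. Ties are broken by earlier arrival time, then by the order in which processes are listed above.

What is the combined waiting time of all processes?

Gantt: | P1 0-3 | P0 3-6 | P3 6-9 | P2 9-12 | P0 12-15 | P3 15-18 | P2 18-21 | P0 21-22 | P3 22-25 | P2 25-27 | P3 27-31 |
Completion: P0=22  P1=3  P2=27  P3=31
Turnaround (C−A): P0=21  P1=3  P2=23  P3=28
Waiting = turnaround − burst: P0=14, P1=0, P2=15, P3=15
Total waiting = 14 + 0 + 15 + 15 = 44

44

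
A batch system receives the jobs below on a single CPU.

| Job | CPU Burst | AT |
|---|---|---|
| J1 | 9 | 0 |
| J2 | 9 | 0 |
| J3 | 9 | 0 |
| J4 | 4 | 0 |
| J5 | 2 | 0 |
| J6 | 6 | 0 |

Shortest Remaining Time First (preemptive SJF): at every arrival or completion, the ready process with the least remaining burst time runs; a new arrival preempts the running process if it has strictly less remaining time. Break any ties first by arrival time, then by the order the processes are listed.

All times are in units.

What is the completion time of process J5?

Schedule: | J5 0-2 | J4 2-6 | J6 6-12 | J1 12-21 | J2 21-30 | J3 30-39 |
Completion: J1=21  J2=30  J3=39  J4=6  J5=2  J6=12
Turnaround (C−A): J1=21  J2=30  J3=39  J4=6  J5=2  J6=12

2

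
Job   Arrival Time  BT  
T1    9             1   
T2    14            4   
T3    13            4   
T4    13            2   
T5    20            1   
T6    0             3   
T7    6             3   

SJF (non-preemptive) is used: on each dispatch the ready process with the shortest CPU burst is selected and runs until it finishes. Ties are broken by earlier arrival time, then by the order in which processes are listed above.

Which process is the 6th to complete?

T2

Schedule: | T6 0-3 | idle 3-6 | T7 6-9 | T1 9-10 | idle 10-13 | T4 13-15 | T3 15-19 | T2 19-23 | T5 23-24 |
Completion: T1=10  T2=23  T3=19  T4=15  T5=24  T6=3  T7=9
Turnaround (C−A): T1=1  T2=9  T3=6  T4=2  T5=4  T6=3  T7=3
Finish order: T6 → T7 → T1 → T4 → T3 → T2 → T5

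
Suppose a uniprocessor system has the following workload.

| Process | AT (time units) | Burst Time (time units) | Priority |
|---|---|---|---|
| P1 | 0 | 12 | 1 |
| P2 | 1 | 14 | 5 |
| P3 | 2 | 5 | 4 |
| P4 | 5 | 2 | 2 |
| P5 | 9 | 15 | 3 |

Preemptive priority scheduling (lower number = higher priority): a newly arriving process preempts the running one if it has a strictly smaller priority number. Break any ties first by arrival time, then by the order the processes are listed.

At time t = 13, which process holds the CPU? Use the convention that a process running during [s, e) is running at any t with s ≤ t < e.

Gantt: | P1 0-12 | P4 12-14 | P5 14-29 | P3 29-34 | P2 34-48 |
Completion: P1=12  P2=48  P3=34  P4=14  P5=29

P4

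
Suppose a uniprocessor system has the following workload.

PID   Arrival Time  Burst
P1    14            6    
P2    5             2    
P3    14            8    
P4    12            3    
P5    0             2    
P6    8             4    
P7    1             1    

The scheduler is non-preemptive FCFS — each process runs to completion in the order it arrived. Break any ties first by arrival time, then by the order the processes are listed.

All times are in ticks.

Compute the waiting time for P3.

Gantt: | P5 0-2 | P7 2-3 | idle 3-5 | P2 5-7 | idle 7-8 | P6 8-12 | P4 12-15 | P1 15-21 | P3 21-29 |
Completion: P1=21  P2=7  P3=29  P4=15  P5=2  P6=12  P7=3
Waiting(P3) = turnaround − burst = 15 − 8 = 7

7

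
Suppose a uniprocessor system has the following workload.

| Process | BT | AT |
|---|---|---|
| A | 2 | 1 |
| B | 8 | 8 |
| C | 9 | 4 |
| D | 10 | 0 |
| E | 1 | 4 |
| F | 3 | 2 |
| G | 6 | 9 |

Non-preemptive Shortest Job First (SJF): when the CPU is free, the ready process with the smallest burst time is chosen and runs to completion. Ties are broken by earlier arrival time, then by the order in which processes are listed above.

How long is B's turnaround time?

22

Schedule: | D 0-10 | E 10-11 | A 11-13 | F 13-16 | G 16-22 | B 22-30 | C 30-39 |
Completion: A=13  B=30  C=39  D=10  E=11  F=16  G=22
Turnaround(B) = completion − arrival = 30 − 8 = 22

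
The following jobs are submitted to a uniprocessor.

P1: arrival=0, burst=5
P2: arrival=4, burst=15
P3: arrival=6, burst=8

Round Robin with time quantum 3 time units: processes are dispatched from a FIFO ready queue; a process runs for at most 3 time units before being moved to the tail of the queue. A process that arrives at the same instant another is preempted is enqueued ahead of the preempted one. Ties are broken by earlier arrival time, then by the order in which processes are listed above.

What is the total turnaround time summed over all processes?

Timeline: | P1 0-5 | P2 5-8 | P3 8-11 | P2 11-14 | P3 14-17 | P2 17-20 | P3 20-22 | P2 22-28 |
Completion: P1=5  P2=28  P3=22
Turnaround = completion − arrival: P1=5, P2=24, P3=16
Total turnaround = 5 + 24 + 16 = 45

45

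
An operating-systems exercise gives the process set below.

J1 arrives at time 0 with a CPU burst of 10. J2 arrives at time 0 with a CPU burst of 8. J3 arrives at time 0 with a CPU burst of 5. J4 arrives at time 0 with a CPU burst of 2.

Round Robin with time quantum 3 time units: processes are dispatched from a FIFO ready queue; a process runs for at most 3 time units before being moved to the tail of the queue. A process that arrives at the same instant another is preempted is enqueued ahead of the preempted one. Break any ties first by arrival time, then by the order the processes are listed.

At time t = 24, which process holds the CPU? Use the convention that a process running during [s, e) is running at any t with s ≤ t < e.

J1

Gantt: | J1 0-3 | J2 3-6 | J3 6-9 | J4 9-11 | J1 11-14 | J2 14-17 | J3 17-19 | J1 19-22 | J2 22-24 | J1 24-25 |
Completion: J1=25  J2=24  J3=19  J4=11
Turnaround (C−A): J1=25  J2=24  J3=19  J4=11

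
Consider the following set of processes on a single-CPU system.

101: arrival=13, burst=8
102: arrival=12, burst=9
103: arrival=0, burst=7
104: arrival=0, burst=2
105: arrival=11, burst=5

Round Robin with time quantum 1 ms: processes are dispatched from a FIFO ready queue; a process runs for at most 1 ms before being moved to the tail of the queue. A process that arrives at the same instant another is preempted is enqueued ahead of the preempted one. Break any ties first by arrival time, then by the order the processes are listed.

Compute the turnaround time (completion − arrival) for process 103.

9

Schedule: | 103 0-1 | 104 1-2 | 103 2-3 | 104 3-4 | 103 4-9 | idle 9-11 | 105 11-12 | 102 12-13 | 105 13-14 | 101 14-15 | 102 15-16 | 105 16-17 | 101 17-18 | 102 18-19 | 105 19-20 | 101 20-21 | 102 21-22 | 105 22-23 | 101 23-24 | 102 24-25 | 101 25-26 | 102 26-27 | 101 27-28 | 102 28-29 | 101 29-30 | 102 30-31 | 101 31-32 | 102 32-33 |
Completion: 101=32  102=33  103=9  104=4  105=23
Turnaround (C−A): 101=19  102=21  103=9  104=4  105=12
Turnaround(103) = completion − arrival = 9 − 0 = 9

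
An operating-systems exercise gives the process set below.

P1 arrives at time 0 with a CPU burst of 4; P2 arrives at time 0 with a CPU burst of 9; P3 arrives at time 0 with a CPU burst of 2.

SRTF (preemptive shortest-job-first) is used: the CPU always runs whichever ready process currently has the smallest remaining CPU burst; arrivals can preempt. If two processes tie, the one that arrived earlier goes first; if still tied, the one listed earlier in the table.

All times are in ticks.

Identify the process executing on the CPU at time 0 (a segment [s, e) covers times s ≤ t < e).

Gantt: | P3 0-2 | P1 2-6 | P2 6-15 |
Completion: P1=6  P2=15  P3=2

P3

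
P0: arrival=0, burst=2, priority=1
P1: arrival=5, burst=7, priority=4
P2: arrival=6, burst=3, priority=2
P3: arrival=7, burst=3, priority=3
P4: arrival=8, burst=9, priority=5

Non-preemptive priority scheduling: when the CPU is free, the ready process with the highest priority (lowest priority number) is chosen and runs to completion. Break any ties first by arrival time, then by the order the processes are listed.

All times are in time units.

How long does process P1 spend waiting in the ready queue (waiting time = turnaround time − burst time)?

0

Schedule: | P0 0-2 | idle 2-5 | P1 5-12 | P2 12-15 | P3 15-18 | P4 18-27 |
Completion: P0=2  P1=12  P2=15  P3=18  P4=27
Turnaround (C−A): P0=2  P1=7  P2=9  P3=11  P4=19
Waiting(P1) = turnaround − burst = 7 − 7 = 0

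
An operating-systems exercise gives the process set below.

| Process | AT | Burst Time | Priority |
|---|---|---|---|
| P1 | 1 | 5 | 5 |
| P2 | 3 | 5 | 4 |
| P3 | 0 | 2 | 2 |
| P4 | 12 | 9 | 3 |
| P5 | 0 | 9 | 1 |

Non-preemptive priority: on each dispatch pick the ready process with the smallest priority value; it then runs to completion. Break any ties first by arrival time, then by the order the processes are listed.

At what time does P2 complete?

16

Timeline: | P5 0-9 | P3 9-11 | P2 11-16 | P4 16-25 | P1 25-30 |
Completion: P1=30  P2=16  P3=11  P4=25  P5=9
Turnaround (C−A): P1=29  P2=13  P3=11  P4=13  P5=9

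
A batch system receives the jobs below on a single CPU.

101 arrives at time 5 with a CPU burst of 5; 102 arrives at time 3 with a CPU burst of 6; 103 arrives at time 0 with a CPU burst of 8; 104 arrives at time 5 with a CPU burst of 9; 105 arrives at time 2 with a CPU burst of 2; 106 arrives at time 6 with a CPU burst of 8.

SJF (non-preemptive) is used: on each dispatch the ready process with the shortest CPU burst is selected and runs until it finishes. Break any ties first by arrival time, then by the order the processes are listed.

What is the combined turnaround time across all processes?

100

Gantt: | 103 0-8 | 105 8-10 | 101 10-15 | 102 15-21 | 106 21-29 | 104 29-38 |
Completion: 101=15  102=21  103=8  104=38  105=10  106=29
Turnaround = completion − arrival: 101=10, 102=18, 103=8, 104=33, 105=8, 106=23
Total turnaround = 10 + 18 + 8 + 33 + 8 + 23 = 100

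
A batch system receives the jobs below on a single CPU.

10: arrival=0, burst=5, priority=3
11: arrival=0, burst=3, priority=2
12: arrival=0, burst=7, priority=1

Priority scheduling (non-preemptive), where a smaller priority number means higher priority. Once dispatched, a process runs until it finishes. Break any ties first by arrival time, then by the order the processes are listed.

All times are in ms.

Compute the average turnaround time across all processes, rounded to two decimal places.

Gantt: | 12 0-7 | 11 7-10 | 10 10-15 |
Completion: 10=15  11=10  12=7
Turnaround (C−A): 10=15  11=10  12=7
Turnaround times: 10=15, 11=10, 12=7
Average turnaround = (15+10+7) / 3 = 32/3 = 10.67

10.67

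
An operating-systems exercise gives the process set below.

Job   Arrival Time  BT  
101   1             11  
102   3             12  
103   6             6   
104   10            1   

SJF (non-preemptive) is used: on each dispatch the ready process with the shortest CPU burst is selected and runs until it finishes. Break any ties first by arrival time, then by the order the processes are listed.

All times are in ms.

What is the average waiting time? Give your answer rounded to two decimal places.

Schedule: | idle 0-1 | 101 1-12 | 104 12-13 | 103 13-19 | 102 19-31 |
Completion: 101=12  102=31  103=19  104=13
Waiting times: 101=0, 102=16, 103=7, 104=2
Average waiting = (0+16+7+2) / 4 = 25/4 = 6.25

6.25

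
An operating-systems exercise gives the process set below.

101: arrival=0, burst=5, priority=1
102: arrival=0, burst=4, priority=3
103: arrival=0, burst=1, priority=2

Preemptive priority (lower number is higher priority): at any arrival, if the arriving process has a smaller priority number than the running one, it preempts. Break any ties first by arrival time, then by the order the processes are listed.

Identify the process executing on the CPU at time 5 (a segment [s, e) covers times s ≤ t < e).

103

Gantt: | 101 0-5 | 103 5-6 | 102 6-10 |
Completion: 101=5  102=10  103=6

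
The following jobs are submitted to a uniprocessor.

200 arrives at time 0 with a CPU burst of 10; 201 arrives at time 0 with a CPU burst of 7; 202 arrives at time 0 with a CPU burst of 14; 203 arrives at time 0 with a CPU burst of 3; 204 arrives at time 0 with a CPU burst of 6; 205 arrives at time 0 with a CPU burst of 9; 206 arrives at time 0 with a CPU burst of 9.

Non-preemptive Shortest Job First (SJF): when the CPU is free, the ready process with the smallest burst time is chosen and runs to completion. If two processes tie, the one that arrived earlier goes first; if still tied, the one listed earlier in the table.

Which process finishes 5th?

Schedule: | 203 0-3 | 204 3-9 | 201 9-16 | 205 16-25 | 206 25-34 | 200 34-44 | 202 44-58 |
Completion: 200=44  201=16  202=58  203=3  204=9  205=25  206=34
Turnaround (C−A): 200=44  201=16  202=58  203=3  204=9  205=25  206=34
Finish order: 203 → 204 → 201 → 205 → 206 → 200 → 202

206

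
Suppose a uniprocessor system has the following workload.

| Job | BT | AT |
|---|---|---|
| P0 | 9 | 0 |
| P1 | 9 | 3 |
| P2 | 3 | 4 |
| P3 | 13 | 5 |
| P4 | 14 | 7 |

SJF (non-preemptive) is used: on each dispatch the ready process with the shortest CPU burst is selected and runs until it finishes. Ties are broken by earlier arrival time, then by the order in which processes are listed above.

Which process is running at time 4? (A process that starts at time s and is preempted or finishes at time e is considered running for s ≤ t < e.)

P0

Schedule: | P0 0-9 | P2 9-12 | P1 12-21 | P3 21-34 | P4 34-48 |
Completion: P0=9  P1=21  P2=12  P3=34  P4=48
Turnaround (C−A): P0=9  P1=18  P2=8  P3=29  P4=41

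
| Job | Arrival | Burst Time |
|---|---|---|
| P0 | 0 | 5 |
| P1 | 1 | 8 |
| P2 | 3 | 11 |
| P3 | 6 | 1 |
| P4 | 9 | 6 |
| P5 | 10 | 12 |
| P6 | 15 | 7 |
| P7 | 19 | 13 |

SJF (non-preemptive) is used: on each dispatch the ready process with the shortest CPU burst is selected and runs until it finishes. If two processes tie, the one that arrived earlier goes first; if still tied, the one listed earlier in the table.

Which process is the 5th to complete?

Schedule: | P0 0-5 | P1 5-13 | P3 13-14 | P4 14-20 | P6 20-27 | P2 27-38 | P5 38-50 | P7 50-63 |
Completion: P0=5  P1=13  P2=38  P3=14  P4=20  P5=50  P6=27  P7=63
Finish order: P0 → P1 → P3 → P4 → P6 → P2 → P5 → P7

P6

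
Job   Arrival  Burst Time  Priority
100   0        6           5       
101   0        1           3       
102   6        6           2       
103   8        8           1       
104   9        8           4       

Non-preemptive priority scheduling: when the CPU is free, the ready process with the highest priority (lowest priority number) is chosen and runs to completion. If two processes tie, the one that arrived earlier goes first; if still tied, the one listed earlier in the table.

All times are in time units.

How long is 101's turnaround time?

1

Timeline: | 101 0-1 | 100 1-7 | 102 7-13 | 103 13-21 | 104 21-29 |
Completion: 100=7  101=1  102=13  103=21  104=29
Turnaround(101) = completion − arrival = 1 − 0 = 1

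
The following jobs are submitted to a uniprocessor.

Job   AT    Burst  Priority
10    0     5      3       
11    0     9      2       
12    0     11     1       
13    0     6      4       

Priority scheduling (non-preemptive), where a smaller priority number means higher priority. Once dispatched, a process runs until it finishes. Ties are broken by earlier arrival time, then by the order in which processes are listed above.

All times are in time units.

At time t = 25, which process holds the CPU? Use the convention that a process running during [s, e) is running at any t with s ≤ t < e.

13

Gantt: | 12 0-11 | 11 11-20 | 10 20-25 | 13 25-31 |
Completion: 10=25  11=20  12=11  13=31
Turnaround (C−A): 10=25  11=20  12=11  13=31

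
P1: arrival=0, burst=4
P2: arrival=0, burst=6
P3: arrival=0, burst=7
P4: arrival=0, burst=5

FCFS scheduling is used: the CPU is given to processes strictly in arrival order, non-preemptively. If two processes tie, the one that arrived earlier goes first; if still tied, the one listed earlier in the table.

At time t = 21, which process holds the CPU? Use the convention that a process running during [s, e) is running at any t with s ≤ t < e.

P4

Timeline: | P1 0-4 | P2 4-10 | P3 10-17 | P4 17-22 |
Completion: P1=4  P2=10  P3=17  P4=22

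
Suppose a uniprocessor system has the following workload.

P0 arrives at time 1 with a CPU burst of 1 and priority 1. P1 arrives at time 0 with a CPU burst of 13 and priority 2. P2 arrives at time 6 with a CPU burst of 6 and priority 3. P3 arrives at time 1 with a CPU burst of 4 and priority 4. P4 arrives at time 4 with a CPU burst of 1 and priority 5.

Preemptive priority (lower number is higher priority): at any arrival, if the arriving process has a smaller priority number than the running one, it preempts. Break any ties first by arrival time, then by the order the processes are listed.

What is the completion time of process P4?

25

Timeline: | P1 0-1 | P0 1-2 | P1 2-14 | P2 14-20 | P3 20-24 | P4 24-25 |
Completion: P0=2  P1=14  P2=20  P3=24  P4=25
Turnaround (C−A): P0=1  P1=14  P2=14  P3=23  P4=21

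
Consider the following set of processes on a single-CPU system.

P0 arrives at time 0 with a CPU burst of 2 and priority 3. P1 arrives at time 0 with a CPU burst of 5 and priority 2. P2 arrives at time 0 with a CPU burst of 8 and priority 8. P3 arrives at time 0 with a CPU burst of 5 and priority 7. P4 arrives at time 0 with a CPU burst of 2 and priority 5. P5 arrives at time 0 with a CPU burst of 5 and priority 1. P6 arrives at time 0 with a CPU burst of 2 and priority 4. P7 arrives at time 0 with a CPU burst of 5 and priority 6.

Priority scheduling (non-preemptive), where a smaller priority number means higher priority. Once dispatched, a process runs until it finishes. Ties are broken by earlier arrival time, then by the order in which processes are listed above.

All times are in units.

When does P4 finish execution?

Gantt: | P5 0-5 | P1 5-10 | P0 10-12 | P6 12-14 | P4 14-16 | P7 16-21 | P3 21-26 | P2 26-34 |
Completion: P0=12  P1=10  P2=34  P3=26  P4=16  P5=5  P6=14  P7=21

16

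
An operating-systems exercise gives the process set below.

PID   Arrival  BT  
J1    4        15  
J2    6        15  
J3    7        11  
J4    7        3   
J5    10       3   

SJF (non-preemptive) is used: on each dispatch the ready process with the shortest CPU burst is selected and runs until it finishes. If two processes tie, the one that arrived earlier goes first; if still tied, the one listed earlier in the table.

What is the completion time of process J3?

Gantt: | idle 0-4 | J1 4-19 | J4 19-22 | J5 22-25 | J3 25-36 | J2 36-51 |
Completion: J1=19  J2=51  J3=36  J4=22  J5=25

36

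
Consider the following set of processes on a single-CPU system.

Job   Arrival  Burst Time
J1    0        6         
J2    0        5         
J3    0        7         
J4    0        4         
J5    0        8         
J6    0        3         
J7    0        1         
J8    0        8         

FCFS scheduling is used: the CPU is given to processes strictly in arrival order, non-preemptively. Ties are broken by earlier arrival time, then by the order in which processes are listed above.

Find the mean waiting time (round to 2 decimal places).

19.25

Gantt: | J1 0-6 | J2 6-11 | J3 11-18 | J4 18-22 | J5 22-30 | J6 30-33 | J7 33-34 | J8 34-42 |
Completion: J1=6  J2=11  J3=18  J4=22  J5=30  J6=33  J7=34  J8=42
Waiting times: J1=0, J2=6, J3=11, J4=18, J5=22, J6=30, J7=33, J8=34
Average waiting = (0+6+11+18+22+30+33+34) / 8 = 154/8 = 19.25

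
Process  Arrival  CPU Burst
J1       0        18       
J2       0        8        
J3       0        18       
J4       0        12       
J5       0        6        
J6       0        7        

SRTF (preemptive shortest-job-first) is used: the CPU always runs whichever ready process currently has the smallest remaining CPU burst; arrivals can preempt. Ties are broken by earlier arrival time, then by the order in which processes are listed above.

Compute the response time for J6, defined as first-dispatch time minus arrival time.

Timeline: | J5 0-6 | J6 6-13 | J2 13-21 | J4 21-33 | J1 33-51 | J3 51-69 |
Completion: J1=51  J2=21  J3=69  J4=33  J5=6  J6=13
Response(J6) = first start − arrival = 6 − 0 = 6

6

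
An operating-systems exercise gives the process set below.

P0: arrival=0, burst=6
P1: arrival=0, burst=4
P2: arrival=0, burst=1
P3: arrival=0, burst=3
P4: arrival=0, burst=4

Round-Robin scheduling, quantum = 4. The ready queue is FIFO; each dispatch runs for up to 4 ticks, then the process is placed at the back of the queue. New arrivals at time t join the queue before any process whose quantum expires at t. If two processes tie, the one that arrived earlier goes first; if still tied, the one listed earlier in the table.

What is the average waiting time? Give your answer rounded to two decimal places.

9.00

Timeline: | P0 0-4 | P1 4-8 | P2 8-9 | P3 9-12 | P4 12-16 | P0 16-18 |
Completion: P0=18  P1=8  P2=9  P3=12  P4=16
Waiting times: P0=12, P1=4, P2=8, P3=9, P4=12
Average waiting = (12+4+8+9+12) / 5 = 45/5 = 9.00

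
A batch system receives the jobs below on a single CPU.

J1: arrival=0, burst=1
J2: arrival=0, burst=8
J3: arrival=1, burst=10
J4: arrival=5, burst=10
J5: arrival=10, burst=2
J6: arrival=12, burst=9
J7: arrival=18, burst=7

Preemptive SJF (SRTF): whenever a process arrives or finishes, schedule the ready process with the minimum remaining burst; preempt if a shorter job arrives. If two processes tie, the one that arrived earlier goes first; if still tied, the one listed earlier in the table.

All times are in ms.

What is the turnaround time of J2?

9

Gantt: | J1 0-1 | J2 1-9 | J3 9-10 | J5 10-12 | J3 12-21 | J7 21-28 | J6 28-37 | J4 37-47 |
Completion: J1=1  J2=9  J3=21  J4=47  J5=12  J6=37  J7=28
Turnaround (C−A): J1=1  J2=9  J3=20  J4=42  J5=2  J6=25  J7=10
Turnaround(J2) = completion − arrival = 9 − 0 = 9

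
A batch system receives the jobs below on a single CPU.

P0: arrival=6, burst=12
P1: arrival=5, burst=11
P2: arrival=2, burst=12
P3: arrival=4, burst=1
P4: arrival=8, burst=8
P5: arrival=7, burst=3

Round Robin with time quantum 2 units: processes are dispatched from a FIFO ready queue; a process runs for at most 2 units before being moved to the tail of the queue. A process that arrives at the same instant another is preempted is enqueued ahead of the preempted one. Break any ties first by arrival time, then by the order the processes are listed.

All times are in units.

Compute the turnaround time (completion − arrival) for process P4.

34

Gantt: | idle 0-2 | P2 2-4 | P3 4-5 | P2 5-7 | P1 7-9 | P0 9-11 | P5 11-13 | P2 13-15 | P4 15-17 | P1 17-19 | P0 19-21 | P5 21-22 | P2 22-24 | P4 24-26 | P1 26-28 | P0 28-30 | P2 30-32 | P4 32-34 | P1 34-36 | P0 36-38 | P2 38-40 | P4 40-42 | P1 42-44 | P0 44-46 | P1 46-47 | P0 47-49 |
Completion: P0=49  P1=47  P2=40  P3=5  P4=42  P5=22
Turnaround (C−A): P0=43  P1=42  P2=38  P3=1  P4=34  P5=15
Turnaround(P4) = completion − arrival = 42 − 8 = 34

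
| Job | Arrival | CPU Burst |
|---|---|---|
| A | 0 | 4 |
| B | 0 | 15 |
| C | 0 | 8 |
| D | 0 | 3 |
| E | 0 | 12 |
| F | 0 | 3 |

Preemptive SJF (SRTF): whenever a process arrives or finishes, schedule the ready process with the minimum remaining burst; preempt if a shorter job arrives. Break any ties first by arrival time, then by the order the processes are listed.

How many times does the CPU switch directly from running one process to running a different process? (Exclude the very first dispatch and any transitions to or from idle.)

5

Schedule: | D 0-3 | F 3-6 | A 6-10 | C 10-18 | E 18-30 | B 30-45 |
Completion: A=10  B=45  C=18  D=3  E=30  F=6
Turnaround (C−A): A=10  B=45  C=18  D=3  E=30  F=6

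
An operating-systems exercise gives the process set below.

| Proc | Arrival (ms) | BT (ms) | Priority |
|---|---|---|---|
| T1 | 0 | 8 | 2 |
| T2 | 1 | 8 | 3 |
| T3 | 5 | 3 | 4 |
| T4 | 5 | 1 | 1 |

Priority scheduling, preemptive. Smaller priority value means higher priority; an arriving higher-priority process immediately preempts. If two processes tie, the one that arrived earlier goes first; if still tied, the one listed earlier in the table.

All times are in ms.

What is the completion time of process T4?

6

Gantt: | T1 0-5 | T4 5-6 | T1 6-9 | T2 9-17 | T3 17-20 |
Completion: T1=9  T2=17  T3=20  T4=6
Turnaround (C−A): T1=9  T2=16  T3=15  T4=1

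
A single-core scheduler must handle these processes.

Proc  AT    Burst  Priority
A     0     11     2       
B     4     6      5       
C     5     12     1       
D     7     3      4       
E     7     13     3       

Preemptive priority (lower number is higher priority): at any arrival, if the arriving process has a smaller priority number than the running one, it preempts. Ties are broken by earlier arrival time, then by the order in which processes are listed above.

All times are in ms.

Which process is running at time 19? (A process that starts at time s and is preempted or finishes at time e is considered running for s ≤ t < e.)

Gantt: | A 0-5 | C 5-17 | A 17-23 | E 23-36 | D 36-39 | B 39-45 |
Completion: A=23  B=45  C=17  D=39  E=36
Turnaround (C−A): A=23  B=41  C=12  D=32  E=29

A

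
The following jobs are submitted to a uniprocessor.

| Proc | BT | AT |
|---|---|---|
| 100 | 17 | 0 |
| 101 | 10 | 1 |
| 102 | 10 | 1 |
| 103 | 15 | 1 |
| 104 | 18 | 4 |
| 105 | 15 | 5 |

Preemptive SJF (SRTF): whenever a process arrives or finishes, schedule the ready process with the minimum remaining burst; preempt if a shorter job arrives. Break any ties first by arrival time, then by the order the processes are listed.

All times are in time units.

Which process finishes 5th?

100

Gantt: | 100 0-1 | 101 1-11 | 102 11-21 | 103 21-36 | 105 36-51 | 100 51-67 | 104 67-85 |
Completion: 100=67  101=11  102=21  103=36  104=85  105=51
Finish order: 101 → 102 → 103 → 105 → 100 → 104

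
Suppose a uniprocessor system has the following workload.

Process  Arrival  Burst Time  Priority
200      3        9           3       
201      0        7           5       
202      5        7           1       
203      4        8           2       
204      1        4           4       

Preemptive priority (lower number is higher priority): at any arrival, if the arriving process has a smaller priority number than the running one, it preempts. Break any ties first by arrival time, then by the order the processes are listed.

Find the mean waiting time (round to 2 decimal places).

14.80

Timeline: | 201 0-1 | 204 1-3 | 200 3-4 | 203 4-5 | 202 5-12 | 203 12-19 | 200 19-27 | 204 27-29 | 201 29-35 |
Completion: 200=27  201=35  202=12  203=19  204=29
Waiting times: 200=15, 201=28, 202=0, 203=7, 204=24
Average waiting = (15+28+0+7+24) / 5 = 74/5 = 14.80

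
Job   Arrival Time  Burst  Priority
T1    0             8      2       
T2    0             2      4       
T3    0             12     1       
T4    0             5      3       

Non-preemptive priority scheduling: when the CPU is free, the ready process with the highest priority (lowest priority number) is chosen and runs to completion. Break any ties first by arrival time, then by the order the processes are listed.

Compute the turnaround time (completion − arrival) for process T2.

Timeline: | T3 0-12 | T1 12-20 | T4 20-25 | T2 25-27 |
Completion: T1=20  T2=27  T3=12  T4=25
Turnaround(T2) = completion − arrival = 27 − 0 = 27

27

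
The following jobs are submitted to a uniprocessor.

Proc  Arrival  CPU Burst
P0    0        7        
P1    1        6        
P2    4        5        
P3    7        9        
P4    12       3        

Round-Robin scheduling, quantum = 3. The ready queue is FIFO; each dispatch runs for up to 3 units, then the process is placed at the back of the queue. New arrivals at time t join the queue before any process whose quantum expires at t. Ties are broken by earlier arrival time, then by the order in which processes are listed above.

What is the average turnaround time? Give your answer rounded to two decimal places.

17.20

Timeline: | P0 0-3 | P1 3-6 | P0 6-9 | P2 9-12 | P1 12-15 | P3 15-18 | P0 18-19 | P4 19-22 | P2 22-24 | P3 24-30 |
Completion: P0=19  P1=15  P2=24  P3=30  P4=22
Turnaround (C−A): P0=19  P1=14  P2=20  P3=23  P4=10
Turnaround times: P0=19, P1=14, P2=20, P3=23, P4=10
Average turnaround = (19+14+20+23+10) / 5 = 86/5 = 17.20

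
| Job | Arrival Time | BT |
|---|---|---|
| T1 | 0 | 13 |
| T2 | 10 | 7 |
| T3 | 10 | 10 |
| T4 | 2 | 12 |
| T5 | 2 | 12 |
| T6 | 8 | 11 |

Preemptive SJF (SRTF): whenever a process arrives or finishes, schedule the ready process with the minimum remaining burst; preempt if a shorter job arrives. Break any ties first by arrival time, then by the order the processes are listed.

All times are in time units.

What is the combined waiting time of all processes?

125

Schedule: | T1 0-13 | T2 13-20 | T3 20-30 | T6 30-41 | T4 41-53 | T5 53-65 |
Completion: T1=13  T2=20  T3=30  T4=53  T5=65  T6=41
Waiting = turnaround − burst: T1=0, T2=3, T3=10, T4=39, T5=51, T6=22
Total waiting = 0 + 3 + 10 + 39 + 51 + 22 = 125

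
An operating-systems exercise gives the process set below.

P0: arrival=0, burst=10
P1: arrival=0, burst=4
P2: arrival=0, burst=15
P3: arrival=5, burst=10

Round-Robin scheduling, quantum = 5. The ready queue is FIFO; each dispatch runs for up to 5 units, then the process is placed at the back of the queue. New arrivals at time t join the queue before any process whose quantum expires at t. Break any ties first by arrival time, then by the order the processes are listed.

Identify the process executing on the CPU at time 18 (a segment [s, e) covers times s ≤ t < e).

P3

Gantt: | P0 0-5 | P1 5-9 | P2 9-14 | P3 14-19 | P0 19-24 | P2 24-29 | P3 29-34 | P2 34-39 |
Completion: P0=24  P1=9  P2=39  P3=34
Turnaround (C−A): P0=24  P1=9  P2=39  P3=29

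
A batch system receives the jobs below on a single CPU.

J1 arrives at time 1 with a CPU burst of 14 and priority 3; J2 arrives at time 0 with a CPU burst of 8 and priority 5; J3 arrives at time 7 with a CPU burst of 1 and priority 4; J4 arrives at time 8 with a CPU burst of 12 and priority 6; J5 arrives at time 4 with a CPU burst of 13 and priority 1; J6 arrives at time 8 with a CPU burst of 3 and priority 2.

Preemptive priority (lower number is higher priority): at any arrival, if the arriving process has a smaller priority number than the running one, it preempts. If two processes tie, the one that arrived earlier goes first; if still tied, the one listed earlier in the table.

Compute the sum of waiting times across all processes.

111

Gantt: | J2 0-1 | J1 1-4 | J5 4-17 | J6 17-20 | J1 20-31 | J3 31-32 | J2 32-39 | J4 39-51 |
Completion: J1=31  J2=39  J3=32  J4=51  J5=17  J6=20
Turnaround (C−A): J1=30  J2=39  J3=25  J4=43  J5=13  J6=12
Waiting = turnaround − burst: J1=16, J2=31, J3=24, J4=31, J5=0, J6=9
Total waiting = 16 + 31 + 24 + 31 + 0 + 9 = 111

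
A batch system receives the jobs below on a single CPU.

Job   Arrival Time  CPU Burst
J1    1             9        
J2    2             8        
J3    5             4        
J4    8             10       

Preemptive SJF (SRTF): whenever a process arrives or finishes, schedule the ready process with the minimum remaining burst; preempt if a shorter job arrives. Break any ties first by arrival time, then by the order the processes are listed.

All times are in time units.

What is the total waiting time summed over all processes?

30

Timeline: | idle 0-1 | J1 1-5 | J3 5-9 | J1 9-14 | J2 14-22 | J4 22-32 |
Completion: J1=14  J2=22  J3=9  J4=32
Waiting = turnaround − burst: J1=4, J2=12, J3=0, J4=14
Total waiting = 4 + 12 + 0 + 14 = 30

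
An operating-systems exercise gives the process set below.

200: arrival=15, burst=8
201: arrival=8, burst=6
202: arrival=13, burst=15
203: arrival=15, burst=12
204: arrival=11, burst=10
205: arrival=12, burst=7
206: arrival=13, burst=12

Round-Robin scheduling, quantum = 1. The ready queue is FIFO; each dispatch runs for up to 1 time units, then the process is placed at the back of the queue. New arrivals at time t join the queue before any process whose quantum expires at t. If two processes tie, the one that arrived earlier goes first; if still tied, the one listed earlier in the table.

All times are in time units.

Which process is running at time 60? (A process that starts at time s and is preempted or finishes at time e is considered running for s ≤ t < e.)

Gantt: | idle 0-8 | 201 8-11 | 204 11-12 | 201 12-13 | 205 13-14 | 204 14-15 | 202 15-16 | 206 16-17 | 201 17-18 | 205 18-19 | 200 19-20 | 203 20-21 | 204 21-22 | 202 22-23 | 206 23-24 | 201 24-25 | 205 25-26 | 200 26-27 | 203 27-28 | 204 28-29 | 202 29-30 | 206 30-31 | 205 31-32 | 200 32-33 | 203 33-34 | 204 34-35 | 202 35-36 | 206 36-37 | 205 37-38 | 200 38-39 | 203 39-40 | 204 40-41 | 202 41-42 | 206 42-43 | 205 43-44 | 200 44-45 | 203 45-46 | 204 46-47 | 202 47-48 | 206 48-49 | 205 49-50 | 200 50-51 | 203 51-52 | 204 52-53 | 202 53-54 | 206 54-55 | 200 55-56 | 203 56-57 | 204 57-58 | 202 58-59 | 206 59-60 | 200 60-61 | 203 61-62 | 204 62-63 | 202 63-64 | 206 64-65 | 203 65-66 | 202 66-67 | 206 67-68 | 203 68-69 | 202 69-70 | 206 70-71 | 203 71-72 | 202 72-73 | 206 73-74 | 203 74-75 | 202 75-78 |
Completion: 200=61  201=25  202=78  203=75  204=63  205=50  206=74

200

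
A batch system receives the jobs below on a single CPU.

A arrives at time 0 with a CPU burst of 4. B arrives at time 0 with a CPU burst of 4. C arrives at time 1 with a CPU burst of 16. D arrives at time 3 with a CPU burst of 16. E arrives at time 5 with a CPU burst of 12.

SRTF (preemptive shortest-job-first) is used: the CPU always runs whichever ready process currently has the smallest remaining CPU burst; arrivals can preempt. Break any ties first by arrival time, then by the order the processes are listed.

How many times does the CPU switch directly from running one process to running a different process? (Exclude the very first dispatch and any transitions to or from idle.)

Gantt: | A 0-4 | B 4-8 | E 8-20 | C 20-36 | D 36-52 |
Completion: A=4  B=8  C=36  D=52  E=20
Turnaround (C−A): A=4  B=8  C=35  D=49  E=15

4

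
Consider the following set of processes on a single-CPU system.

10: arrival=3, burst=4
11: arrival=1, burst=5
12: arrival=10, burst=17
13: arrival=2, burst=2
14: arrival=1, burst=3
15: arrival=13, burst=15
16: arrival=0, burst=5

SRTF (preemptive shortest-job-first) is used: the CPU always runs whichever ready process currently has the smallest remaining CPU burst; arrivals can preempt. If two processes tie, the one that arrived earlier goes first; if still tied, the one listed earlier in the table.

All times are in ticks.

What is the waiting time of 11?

Gantt: | 16 0-1 | 14 1-4 | 13 4-6 | 16 6-10 | 10 10-14 | 11 14-19 | 15 19-34 | 12 34-51 |
Completion: 10=14  11=19  12=51  13=6  14=4  15=34  16=10
Turnaround (C−A): 10=11  11=18  12=41  13=4  14=3  15=21  16=10
Waiting(11) = turnaround − burst = 18 − 5 = 13

13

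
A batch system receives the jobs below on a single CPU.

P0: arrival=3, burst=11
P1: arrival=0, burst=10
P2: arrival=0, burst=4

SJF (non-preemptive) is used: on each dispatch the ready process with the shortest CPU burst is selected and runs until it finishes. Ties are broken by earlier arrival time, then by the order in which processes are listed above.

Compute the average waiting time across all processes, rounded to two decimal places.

5.00

Timeline: | P2 0-4 | P1 4-14 | P0 14-25 |
Completion: P0=25  P1=14  P2=4
Turnaround (C−A): P0=22  P1=14  P2=4
Waiting times: P0=11, P1=4, P2=0
Average waiting = (11+4+0) / 3 = 15/3 = 5.00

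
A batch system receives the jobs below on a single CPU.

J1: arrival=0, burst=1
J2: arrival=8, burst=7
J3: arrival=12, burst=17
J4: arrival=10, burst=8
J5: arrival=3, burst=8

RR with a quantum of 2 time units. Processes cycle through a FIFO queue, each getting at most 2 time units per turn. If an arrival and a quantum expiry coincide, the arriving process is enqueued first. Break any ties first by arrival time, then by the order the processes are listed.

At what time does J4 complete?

32

Gantt: | J1 0-1 | idle 1-3 | J5 3-9 | J2 9-11 | J5 11-13 | J4 13-15 | J2 15-17 | J3 17-19 | J4 19-21 | J2 21-23 | J3 23-25 | J4 25-27 | J2 27-28 | J3 28-30 | J4 30-32 | J3 32-43 |
Completion: J1=1  J2=28  J3=43  J4=32  J5=13
Turnaround (C−A): J1=1  J2=20  J3=31  J4=22  J5=10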